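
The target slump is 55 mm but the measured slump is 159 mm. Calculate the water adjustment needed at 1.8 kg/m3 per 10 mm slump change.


Difference = 55 - 159 = -104 mm
Water adjustment = -104 * 1.8 / 10 = -18.7 kg/m3

-18.7


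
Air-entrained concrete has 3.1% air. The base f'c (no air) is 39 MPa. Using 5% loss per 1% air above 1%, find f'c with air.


Strength loss = (3.1 - 1) * 5 = 10.5%
f'c = 39 * (1 - 10.5/100)
= 34.91 MPa

34.91


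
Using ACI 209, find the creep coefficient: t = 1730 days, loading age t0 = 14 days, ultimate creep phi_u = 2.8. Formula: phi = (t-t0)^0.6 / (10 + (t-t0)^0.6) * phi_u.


dt = 1730 - 14 = 1716
phi = 1716^0.6 / (10 + 1716^0.6) * 2.8
= 2.512

2.512


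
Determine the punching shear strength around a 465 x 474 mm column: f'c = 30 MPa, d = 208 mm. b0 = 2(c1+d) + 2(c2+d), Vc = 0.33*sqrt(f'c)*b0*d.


b0 = 2*(465 + 208) + 2*(474 + 208) = 2710 mm
Vc = 0.33 * sqrt(30) * 2710 * 208 / 1000
= 1018.84 kN

1018.84


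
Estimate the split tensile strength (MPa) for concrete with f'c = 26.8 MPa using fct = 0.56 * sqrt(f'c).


fct = 0.56 * sqrt(26.8)
= 0.56 * 5.177
= 2.899 MPa

2.899


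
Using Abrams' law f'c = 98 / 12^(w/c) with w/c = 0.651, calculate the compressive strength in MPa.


f'c = 98 / 12^0.651
= 98 / 5.041
= 19.44 MPa

19.44


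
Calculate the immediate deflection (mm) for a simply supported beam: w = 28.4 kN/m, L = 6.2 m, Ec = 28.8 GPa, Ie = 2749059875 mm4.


Convert: L = 6.2 m = 6200 mm, Ec = 28.8 GPa = 28800 MPa
delta = 5 * 28.4 * 6200^4 / (384 * 28800 * 2749059875)
= 6.9 mm

6.9


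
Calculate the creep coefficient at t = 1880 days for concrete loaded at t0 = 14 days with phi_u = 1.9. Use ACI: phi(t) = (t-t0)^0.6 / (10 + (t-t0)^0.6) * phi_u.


dt = 1880 - 14 = 1866
phi = 1866^0.6 / (10 + 1866^0.6) * 1.9
= 1.713

1.713


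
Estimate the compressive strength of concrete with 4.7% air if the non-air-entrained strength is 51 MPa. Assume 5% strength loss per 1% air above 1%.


Strength loss = (4.7 - 1) * 5 = 18.5%
f'c = 51 * (1 - 18.5/100)
= 41.56 MPa

41.56


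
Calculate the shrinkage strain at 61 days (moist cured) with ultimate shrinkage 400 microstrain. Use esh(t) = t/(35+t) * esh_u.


esh(61) = 61 / (35 + 61) * 400
= 61 / 96 * 400
= 254.2 microstrain

254.2


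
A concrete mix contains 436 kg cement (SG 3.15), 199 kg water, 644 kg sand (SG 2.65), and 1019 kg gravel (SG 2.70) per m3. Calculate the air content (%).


Vol cement = 436 / (3.15 * 1000) = 0.138413 m3
Vol water = 199 / 1000 = 0.199 m3
Vol sand = 644 / (2.65 * 1000) = 0.243019 m3
Vol gravel = 1019 / (2.70 * 1000) = 0.377407 m3
Total solid + water volume = 0.957839 m3
Air = (1 - 0.957839) * 100 = 4.22%

4.22


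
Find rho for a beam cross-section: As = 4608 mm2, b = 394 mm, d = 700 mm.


rho = As / (b * d)
= 4608 / (394 * 700)
= 0.0167

0.0167


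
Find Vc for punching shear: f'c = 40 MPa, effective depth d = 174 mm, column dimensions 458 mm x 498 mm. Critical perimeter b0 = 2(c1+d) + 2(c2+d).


b0 = 2*(458 + 174) + 2*(498 + 174) = 2608 mm
Vc = 0.33 * sqrt(40) * 2608 * 174 / 1000
= 947.11 kN

947.11


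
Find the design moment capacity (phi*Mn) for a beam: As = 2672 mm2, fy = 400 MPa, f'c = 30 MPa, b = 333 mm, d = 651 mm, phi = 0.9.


a = As * fy / (0.85 * f'c * b)
= 2672 * 400 / (0.85 * 30 * 333)
= 125.867 mm
Mn = As * fy * (d - a/2) / 10^6
= 628.5255 kN-m
phi*Mn = 0.9 * 628.5255 = 565.67 kN-m

565.67


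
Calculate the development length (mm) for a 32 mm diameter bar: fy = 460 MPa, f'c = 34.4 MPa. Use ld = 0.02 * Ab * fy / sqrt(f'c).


Ab = pi * 32^2 / 4 = 804.248 mm2
ld = 0.02 * 804.248 * 460 / sqrt(34.4)
= 1261.5 mm

1261.5


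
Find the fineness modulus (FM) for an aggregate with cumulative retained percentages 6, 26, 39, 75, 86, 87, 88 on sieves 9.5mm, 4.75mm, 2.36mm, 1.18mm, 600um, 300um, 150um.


FM = sum(cumulative % retained) / 100
= 407 / 100
= 4.07

4.07


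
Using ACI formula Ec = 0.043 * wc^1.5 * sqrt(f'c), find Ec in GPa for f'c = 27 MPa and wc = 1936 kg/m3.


Ec = 0.043 * 1936^1.5 * sqrt(27) / 1000
= 19.03 GPa

19.03


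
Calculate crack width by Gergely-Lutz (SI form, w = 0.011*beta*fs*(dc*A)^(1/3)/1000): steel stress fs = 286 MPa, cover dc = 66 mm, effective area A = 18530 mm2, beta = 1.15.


w = 0.011 * beta * fs * (dc * A)^(1/3) / 1000
= 0.011 * 1.15 * 286 * (66 * 18530)^(1/3) / 1000
= 0.387 mm

0.387


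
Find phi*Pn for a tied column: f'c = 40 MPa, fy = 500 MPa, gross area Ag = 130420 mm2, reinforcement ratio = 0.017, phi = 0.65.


Ast = rho * Ag = 0.017 * 130420 = 2217.14 mm2
phi*Pn = 0.65 * 0.80 * (0.85 * 40 * (130420 - 2217.14) + 500 * 2217.14) / 1000
= 2843.08 kN

2843.08


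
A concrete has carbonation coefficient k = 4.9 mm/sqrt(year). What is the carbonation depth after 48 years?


depth = k * sqrt(t)
= 4.9 * sqrt(48)
= 33.95 mm

33.95


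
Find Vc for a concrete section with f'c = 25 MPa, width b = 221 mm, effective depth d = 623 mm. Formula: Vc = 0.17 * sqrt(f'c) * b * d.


Vc = 0.17 * sqrt(25) * 221 * 623 / 1000
= 117.03 kN

117.03


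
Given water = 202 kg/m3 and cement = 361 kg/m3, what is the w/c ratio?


w/c = water / cement
w/c = 202 / 361 = 0.56

0.56


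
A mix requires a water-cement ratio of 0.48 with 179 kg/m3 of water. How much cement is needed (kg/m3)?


Cement = water / (w/c)
= 179 / 0.48
= 372.9 kg/m3

372.9


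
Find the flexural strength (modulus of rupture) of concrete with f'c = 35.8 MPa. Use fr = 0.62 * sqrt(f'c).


fr = 0.62 * sqrt(35.8)
= 3.71 MPa

3.71


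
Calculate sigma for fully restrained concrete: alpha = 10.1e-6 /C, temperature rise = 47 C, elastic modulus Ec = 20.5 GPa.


sigma = alpha * dT * Ec
= 10.1e-6 * 47 * 20.5 * 1000
= 9.731 MPa

9.731


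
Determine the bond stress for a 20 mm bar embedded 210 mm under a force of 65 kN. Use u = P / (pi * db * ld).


u = P / (pi * db * ld)
= 65 * 1000 / (pi * 20 * 210)
= 4.926 MPa

4.926


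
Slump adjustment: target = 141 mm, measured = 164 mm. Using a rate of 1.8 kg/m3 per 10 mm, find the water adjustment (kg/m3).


Difference = 141 - 164 = -23 mm
Water adjustment = -23 * 1.8 / 10 = -4.1 kg/m3

-4.1


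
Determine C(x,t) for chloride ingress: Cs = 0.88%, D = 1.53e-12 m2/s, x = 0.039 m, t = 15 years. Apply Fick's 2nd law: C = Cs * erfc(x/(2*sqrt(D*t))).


t_seconds = 15 * 365.25 * 24 * 3600 = 473364000.0 s
arg = 0.039 / (2 * sqrt(1.53e-12 * 473364000.0))
= 0.7246
erfc(0.7246) = 0.3055
C = 0.88 * 0.3055 = 0.2688%

0.2688


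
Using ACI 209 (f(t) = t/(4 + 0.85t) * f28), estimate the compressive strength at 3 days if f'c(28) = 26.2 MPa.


f(3) = 3 / (4 + 0.85 * 3) * 26.2
= 3 / 6.55 * 26.2
= 12.0 MPa

12.0


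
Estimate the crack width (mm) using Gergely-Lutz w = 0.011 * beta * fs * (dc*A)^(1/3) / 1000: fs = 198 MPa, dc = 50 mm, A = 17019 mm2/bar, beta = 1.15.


w = 0.011 * beta * fs * (dc * A)^(1/3) / 1000
= 0.011 * 1.15 * 198 * (50 * 17019)^(1/3) / 1000
= 0.237 mm

0.237


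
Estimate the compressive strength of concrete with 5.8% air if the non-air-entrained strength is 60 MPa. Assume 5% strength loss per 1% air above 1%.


Strength loss = (5.8 - 1) * 5 = 24.0%
f'c = 60 * (1 - 24.0/100)
= 45.6 MPa

45.6


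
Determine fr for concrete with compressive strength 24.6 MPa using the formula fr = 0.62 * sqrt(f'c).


fr = 0.62 * sqrt(24.6)
= 3.075 MPa

3.075


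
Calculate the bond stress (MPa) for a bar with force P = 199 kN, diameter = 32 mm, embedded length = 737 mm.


u = P / (pi * db * ld)
= 199 * 1000 / (pi * 32 * 737)
= 2.686 MPa

2.686


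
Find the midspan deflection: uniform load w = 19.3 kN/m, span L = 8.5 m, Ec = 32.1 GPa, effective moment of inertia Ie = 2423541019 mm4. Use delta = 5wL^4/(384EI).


Convert: L = 8.5 m = 8500 mm, Ec = 32.1 GPa = 32100 MPa
delta = 5 * 19.3 * 8500^4 / (384 * 32100 * 2423541019)
= 16.86 mm

16.86


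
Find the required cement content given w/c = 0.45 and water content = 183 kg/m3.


Cement = water / (w/c)
= 183 / 0.45
= 406.7 kg/m3

406.7


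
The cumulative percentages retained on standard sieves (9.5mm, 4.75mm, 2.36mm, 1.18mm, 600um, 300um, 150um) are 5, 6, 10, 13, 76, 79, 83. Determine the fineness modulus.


FM = sum(cumulative % retained) / 100
= 272 / 100
= 2.72

2.72


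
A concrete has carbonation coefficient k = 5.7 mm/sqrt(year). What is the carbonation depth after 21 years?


depth = k * sqrt(t)
= 5.7 * sqrt(21)
= 26.12 mm

26.12


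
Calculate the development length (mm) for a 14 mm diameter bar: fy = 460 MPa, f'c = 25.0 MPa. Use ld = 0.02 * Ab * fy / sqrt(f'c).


Ab = pi * 14^2 / 4 = 153.938 mm2
ld = 0.02 * 153.938 * 460 / sqrt(25.0)
= 283.2 mm

283.2


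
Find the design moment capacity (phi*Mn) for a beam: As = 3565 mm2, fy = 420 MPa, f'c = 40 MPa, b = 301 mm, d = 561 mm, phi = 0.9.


a = As * fy / (0.85 * f'c * b)
= 3565 * 420 / (0.85 * 40 * 301)
= 146.3064 mm
Mn = As * fy * (d - a/2) / 10^6
= 730.453 kN-m
phi*Mn = 0.9 * 730.453 = 657.41 kN-m

657.41


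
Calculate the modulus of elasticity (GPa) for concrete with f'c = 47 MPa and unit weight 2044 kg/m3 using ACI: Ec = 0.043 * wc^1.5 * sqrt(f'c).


Ec = 0.043 * 2044^1.5 * sqrt(47) / 1000
= 27.24 GPa

27.24


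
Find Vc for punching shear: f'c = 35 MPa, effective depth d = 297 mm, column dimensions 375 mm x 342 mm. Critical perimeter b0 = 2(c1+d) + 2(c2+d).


b0 = 2*(375 + 297) + 2*(342 + 297) = 2622 mm
Vc = 0.33 * sqrt(35) * 2622 * 297 / 1000
= 1520.33 kN

1520.33


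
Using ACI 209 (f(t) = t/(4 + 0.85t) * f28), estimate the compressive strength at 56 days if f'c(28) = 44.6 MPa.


f(56) = 56 / (4 + 0.85 * 56) * 44.6
= 56 / 51.6 * 44.6
= 48.4 MPa

48.4


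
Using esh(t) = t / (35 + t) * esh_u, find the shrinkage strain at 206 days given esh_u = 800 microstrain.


esh(206) = 206 / (35 + 206) * 800
= 206 / 241 * 800
= 683.8 microstrain

683.8


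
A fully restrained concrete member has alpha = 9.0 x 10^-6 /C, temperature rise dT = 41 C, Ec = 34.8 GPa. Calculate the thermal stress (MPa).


sigma = alpha * dT * Ec
= 9.0e-6 * 41 * 34.8 * 1000
= 12.841 MPa

12.841


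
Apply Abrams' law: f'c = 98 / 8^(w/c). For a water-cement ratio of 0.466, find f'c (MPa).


f'c = 98 / 8^0.466
= 98 / 2.635
= 37.19 MPa

37.19


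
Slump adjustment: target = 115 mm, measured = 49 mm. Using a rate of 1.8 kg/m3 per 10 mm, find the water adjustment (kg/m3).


Difference = 115 - 49 = 66 mm
Water adjustment = 66 * 1.8 / 10 = 11.9 kg/m3

11.9


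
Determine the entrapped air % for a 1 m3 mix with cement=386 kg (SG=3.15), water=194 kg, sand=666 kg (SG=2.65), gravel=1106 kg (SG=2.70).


Vol cement = 386 / (3.15 * 1000) = 0.12254 m3
Vol water = 194 / 1000 = 0.194 m3
Vol sand = 666 / (2.65 * 1000) = 0.251321 m3
Vol gravel = 1106 / (2.70 * 1000) = 0.40963 m3
Total solid + water volume = 0.97749 m3
Air = (1 - 0.97749) * 100 = 2.25%

2.25


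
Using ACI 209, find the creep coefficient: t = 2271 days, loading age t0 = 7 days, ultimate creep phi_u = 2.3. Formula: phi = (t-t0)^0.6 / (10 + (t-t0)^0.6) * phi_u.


dt = 2271 - 7 = 2264
phi = 2264^0.6 / (10 + 2264^0.6) * 2.3
= 2.096

2.096


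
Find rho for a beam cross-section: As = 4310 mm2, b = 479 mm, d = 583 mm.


rho = As / (b * d)
= 4310 / (479 * 583)
= 0.0154

0.0154


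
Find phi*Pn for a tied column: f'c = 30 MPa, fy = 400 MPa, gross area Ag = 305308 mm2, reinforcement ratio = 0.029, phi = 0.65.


Ast = rho * Ag = 0.029 * 305308 = 8853.932 mm2
phi*Pn = 0.65 * 0.80 * (0.85 * 30 * (305308 - 8853.932) + 400 * 8853.932) / 1000
= 5772.6 kN

5772.6


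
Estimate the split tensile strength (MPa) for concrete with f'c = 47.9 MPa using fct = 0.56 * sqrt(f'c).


fct = 0.56 * sqrt(47.9)
= 0.56 * 6.921
= 3.876 MPa

3.876


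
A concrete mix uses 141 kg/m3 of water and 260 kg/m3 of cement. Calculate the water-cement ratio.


w/c = water / cement
w/c = 141 / 260 = 0.542

0.542


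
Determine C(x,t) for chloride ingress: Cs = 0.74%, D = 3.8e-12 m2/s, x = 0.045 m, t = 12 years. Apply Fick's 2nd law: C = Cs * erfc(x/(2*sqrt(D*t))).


t_seconds = 12 * 365.25 * 24 * 3600 = 378691200.0 s
arg = 0.045 / (2 * sqrt(3.8e-12 * 378691200.0))
= 0.5931
erfc(0.5931) = 0.4016
C = 0.74 * 0.4016 = 0.2972%

0.2972


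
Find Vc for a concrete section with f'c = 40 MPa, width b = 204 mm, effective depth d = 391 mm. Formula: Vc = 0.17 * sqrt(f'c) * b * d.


Vc = 0.17 * sqrt(40) * 204 * 391 / 1000
= 85.76 kN

85.76


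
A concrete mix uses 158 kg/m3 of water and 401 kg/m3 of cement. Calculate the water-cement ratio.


w/c = water / cement
w/c = 158 / 401 = 0.394

0.394


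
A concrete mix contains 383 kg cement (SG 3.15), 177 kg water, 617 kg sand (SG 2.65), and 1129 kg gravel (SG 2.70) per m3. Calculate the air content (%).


Vol cement = 383 / (3.15 * 1000) = 0.121587 m3
Vol water = 177 / 1000 = 0.177 m3
Vol sand = 617 / (2.65 * 1000) = 0.23283 m3
Vol gravel = 1129 / (2.70 * 1000) = 0.418148 m3
Total solid + water volume = 0.949566 m3
Air = (1 - 0.949566) * 100 = 5.04%

5.04


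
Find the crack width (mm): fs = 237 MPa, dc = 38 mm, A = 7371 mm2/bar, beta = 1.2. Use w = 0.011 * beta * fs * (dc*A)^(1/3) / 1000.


w = 0.011 * beta * fs * (dc * A)^(1/3) / 1000
= 0.011 * 1.2 * 237 * (38 * 7371)^(1/3) / 1000
= 0.205 mm

0.205


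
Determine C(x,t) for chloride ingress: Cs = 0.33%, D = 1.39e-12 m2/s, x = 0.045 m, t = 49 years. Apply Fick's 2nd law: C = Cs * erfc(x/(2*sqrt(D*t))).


t_seconds = 49 * 365.25 * 24 * 3600 = 1546322400.0 s
arg = 0.045 / (2 * sqrt(1.39e-12 * 1546322400.0))
= 0.4853
erfc(0.4853) = 0.4925
C = 0.33 * 0.4925 = 0.1625%

0.1625


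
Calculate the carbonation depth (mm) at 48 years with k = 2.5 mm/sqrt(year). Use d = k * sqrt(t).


depth = k * sqrt(t)
= 2.5 * sqrt(48)
= 17.32 mm

17.32


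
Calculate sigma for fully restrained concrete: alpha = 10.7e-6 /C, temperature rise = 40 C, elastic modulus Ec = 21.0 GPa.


sigma = alpha * dT * Ec
= 10.7e-6 * 40 * 21.0 * 1000
= 8.988 MPa

8.988


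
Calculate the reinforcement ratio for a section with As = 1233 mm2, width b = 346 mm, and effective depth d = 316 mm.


rho = As / (b * d)
= 1233 / (346 * 316)
= 0.0113

0.0113


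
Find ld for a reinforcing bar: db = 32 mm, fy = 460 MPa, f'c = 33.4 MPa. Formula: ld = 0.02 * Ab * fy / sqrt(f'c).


Ab = pi * 32^2 / 4 = 804.248 mm2
ld = 0.02 * 804.248 * 460 / sqrt(33.4)
= 1280.3 mm

1280.3


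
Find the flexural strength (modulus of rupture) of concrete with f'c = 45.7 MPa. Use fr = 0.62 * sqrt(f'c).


fr = 0.62 * sqrt(45.7)
= 4.191 MPa

4.191


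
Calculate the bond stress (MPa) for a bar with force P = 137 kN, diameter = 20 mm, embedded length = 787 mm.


u = P / (pi * db * ld)
= 137 * 1000 / (pi * 20 * 787)
= 2.771 MPa

2.771


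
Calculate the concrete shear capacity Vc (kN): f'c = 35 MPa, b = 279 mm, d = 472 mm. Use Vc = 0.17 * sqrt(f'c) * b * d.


Vc = 0.17 * sqrt(35) * 279 * 472 / 1000
= 132.44 kN

132.44


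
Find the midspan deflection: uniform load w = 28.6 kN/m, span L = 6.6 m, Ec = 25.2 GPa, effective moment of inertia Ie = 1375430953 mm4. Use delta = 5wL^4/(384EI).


Convert: L = 6.6 m = 6600 mm, Ec = 25.2 GPa = 25200 MPa
delta = 5 * 28.6 * 6600^4 / (384 * 25200 * 1375430953)
= 20.39 mm

20.39


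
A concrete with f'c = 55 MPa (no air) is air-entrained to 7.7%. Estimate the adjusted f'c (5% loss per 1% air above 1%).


Strength loss = (7.7 - 1) * 5 = 33.5%
f'c = 55 * (1 - 33.5/100)
= 36.58 MPa

36.58


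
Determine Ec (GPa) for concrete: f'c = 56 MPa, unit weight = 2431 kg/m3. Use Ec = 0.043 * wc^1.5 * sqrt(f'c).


Ec = 0.043 * 2431^1.5 * sqrt(56) / 1000
= 38.57 GPa

38.57


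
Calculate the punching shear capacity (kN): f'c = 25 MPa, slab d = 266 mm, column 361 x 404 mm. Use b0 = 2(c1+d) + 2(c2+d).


b0 = 2*(361 + 266) + 2*(404 + 266) = 2594 mm
Vc = 0.33 * sqrt(25) * 2594 * 266 / 1000
= 1138.51 kN

1138.51


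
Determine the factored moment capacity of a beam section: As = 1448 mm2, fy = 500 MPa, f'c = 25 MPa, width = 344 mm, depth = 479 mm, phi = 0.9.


a = As * fy / (0.85 * f'c * b)
= 1448 * 500 / (0.85 * 25 * 344)
= 99.0424 mm
Mn = As * fy * (d - a/2) / 10^6
= 310.9426 kN-m
phi*Mn = 0.9 * 310.9426 = 279.85 kN-m

279.85


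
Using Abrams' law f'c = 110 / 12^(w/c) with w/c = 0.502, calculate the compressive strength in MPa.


f'c = 110 / 12^0.502
= 110 / 3.481
= 31.6 MPa

31.6


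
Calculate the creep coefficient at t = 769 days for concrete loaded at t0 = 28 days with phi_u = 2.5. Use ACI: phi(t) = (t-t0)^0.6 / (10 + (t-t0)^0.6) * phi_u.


dt = 769 - 28 = 741
phi = 741^0.6 / (10 + 741^0.6) * 2.5
= 2.101

2.101


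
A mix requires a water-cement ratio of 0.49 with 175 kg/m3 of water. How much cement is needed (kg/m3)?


Cement = water / (w/c)
= 175 / 0.49
= 357.1 kg/m3

357.1


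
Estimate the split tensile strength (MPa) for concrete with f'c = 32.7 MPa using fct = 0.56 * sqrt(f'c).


fct = 0.56 * sqrt(32.7)
= 0.56 * 5.718
= 3.202 MPa

3.202


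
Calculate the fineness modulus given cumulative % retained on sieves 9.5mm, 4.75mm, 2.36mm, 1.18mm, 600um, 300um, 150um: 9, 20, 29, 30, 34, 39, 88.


FM = sum(cumulative % retained) / 100
= 249 / 100
= 2.49

2.49


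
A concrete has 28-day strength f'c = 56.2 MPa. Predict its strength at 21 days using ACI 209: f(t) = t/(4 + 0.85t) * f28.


f(21) = 21 / (4 + 0.85 * 21) * 56.2
= 21 / 21.85 * 56.2
= 54.01 MPa

54.01


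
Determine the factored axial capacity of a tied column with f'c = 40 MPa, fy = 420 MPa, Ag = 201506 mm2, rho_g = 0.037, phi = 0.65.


Ast = rho * Ag = 0.037 * 201506 = 7455.722 mm2
phi*Pn = 0.65 * 0.80 * (0.85 * 40 * (201506 - 7455.722) + 420 * 7455.722) / 1000
= 5059.14 kN

5059.14


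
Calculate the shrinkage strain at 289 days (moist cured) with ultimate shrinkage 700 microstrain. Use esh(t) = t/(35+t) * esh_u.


esh(289) = 289 / (35 + 289) * 700
= 289 / 324 * 700
= 624.4 microstrain

624.4


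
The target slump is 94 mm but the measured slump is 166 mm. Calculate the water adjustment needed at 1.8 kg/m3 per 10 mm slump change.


Difference = 94 - 166 = -72 mm
Water adjustment = -72 * 1.8 / 10 = -13.0 kg/m3

-13.0


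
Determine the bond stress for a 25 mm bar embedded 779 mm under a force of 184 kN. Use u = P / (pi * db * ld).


u = P / (pi * db * ld)
= 184 * 1000 / (pi * 25 * 779)
= 3.007 MPa

3.007


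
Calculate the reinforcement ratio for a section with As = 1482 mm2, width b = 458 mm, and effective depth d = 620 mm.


rho = As / (b * d)
= 1482 / (458 * 620)
= 0.0052

0.0052


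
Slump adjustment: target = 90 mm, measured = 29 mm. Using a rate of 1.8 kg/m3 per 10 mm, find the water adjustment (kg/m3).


Difference = 90 - 29 = 61 mm
Water adjustment = 61 * 1.8 / 10 = 11.0 kg/m3

11.0


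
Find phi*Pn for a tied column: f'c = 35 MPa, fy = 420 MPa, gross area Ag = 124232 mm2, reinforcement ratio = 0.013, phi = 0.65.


Ast = rho * Ag = 0.013 * 124232 = 1615.016 mm2
phi*Pn = 0.65 * 0.80 * (0.85 * 35 * (124232 - 1615.016) + 420 * 1615.016) / 1000
= 2249.6 kN

2249.6


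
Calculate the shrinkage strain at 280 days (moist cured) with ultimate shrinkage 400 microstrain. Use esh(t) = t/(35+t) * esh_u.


esh(280) = 280 / (35 + 280) * 400
= 280 / 315 * 400
= 355.6 microstrain

355.6


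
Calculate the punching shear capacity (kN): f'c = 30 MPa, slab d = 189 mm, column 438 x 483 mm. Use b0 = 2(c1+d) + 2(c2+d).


b0 = 2*(438 + 189) + 2*(483 + 189) = 2598 mm
Vc = 0.33 * sqrt(30) * 2598 * 189 / 1000
= 887.51 kN

887.51


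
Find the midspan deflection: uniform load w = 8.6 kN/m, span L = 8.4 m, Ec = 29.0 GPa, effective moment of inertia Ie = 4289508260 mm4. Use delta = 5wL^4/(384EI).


Convert: L = 8.4 m = 8400 mm, Ec = 29.0 GPa = 29000 MPa
delta = 5 * 8.6 * 8400^4 / (384 * 29000 * 4289508260)
= 4.48 mm

4.48


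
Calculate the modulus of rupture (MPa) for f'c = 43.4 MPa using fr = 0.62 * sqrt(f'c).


fr = 0.62 * sqrt(43.4)
= 4.084 MPa

4.084


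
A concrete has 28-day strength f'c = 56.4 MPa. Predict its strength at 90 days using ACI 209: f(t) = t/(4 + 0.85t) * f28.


f(90) = 90 / (4 + 0.85 * 90) * 56.4
= 90 / 80.5 * 56.4
= 63.06 MPa

63.06


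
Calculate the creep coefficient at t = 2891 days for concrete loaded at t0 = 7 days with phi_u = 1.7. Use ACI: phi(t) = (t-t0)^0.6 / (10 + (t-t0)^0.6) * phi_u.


dt = 2891 - 7 = 2884
phi = 2884^0.6 / (10 + 2884^0.6) * 1.7
= 1.568

1.568


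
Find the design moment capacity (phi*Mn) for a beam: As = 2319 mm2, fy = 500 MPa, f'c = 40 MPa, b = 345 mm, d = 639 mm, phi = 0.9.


a = As * fy / (0.85 * f'c * b)
= 2319 * 500 / (0.85 * 40 * 345)
= 98.8491 mm
Mn = As * fy * (d - a/2) / 10^6
= 683.6127 kN-m
phi*Mn = 0.9 * 683.6127 = 615.25 kN-m

615.25


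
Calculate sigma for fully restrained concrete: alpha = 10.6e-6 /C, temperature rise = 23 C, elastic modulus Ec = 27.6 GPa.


sigma = alpha * dT * Ec
= 10.6e-6 * 23 * 27.6 * 1000
= 6.729 MPa

6.729


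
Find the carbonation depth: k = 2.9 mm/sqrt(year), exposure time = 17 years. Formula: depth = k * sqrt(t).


depth = k * sqrt(t)
= 2.9 * sqrt(17)
= 11.96 mm

11.96


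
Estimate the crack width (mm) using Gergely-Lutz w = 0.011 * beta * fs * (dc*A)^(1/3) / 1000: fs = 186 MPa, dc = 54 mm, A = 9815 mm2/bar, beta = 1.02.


w = 0.011 * beta * fs * (dc * A)^(1/3) / 1000
= 0.011 * 1.02 * 186 * (54 * 9815)^(1/3) / 1000
= 0.169 mm

0.169


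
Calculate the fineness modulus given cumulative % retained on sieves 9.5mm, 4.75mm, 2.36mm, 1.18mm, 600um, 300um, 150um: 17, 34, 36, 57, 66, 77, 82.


FM = sum(cumulative % retained) / 100
= 369 / 100
= 3.69

3.69


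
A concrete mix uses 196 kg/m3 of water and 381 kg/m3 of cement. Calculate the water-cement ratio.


w/c = water / cement
w/c = 196 / 381 = 0.514

0.514


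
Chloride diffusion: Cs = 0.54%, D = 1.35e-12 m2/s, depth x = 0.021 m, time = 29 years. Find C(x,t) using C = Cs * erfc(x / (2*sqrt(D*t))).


t_seconds = 29 * 365.25 * 24 * 3600 = 915170400.0 s
arg = 0.021 / (2 * sqrt(1.35e-12 * 915170400.0))
= 0.2987
erfc(0.2987) = 0.6727
C = 0.54 * 0.6727 = 0.3633%

0.3633


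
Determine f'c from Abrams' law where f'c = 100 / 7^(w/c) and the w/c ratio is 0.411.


f'c = 100 / 7^0.411
= 100 / 2.225
= 44.94 MPa

44.94


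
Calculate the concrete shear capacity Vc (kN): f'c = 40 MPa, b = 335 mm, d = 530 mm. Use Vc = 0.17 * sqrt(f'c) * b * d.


Vc = 0.17 * sqrt(40) * 335 * 530 / 1000
= 190.9 kN

190.9


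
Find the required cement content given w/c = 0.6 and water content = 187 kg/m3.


Cement = water / (w/c)
= 187 / 0.6
= 311.7 kg/m3

311.7


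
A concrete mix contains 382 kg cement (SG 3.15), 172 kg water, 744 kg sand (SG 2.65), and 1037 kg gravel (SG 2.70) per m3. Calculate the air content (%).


Vol cement = 382 / (3.15 * 1000) = 0.12127 m3
Vol water = 172 / 1000 = 0.172 m3
Vol sand = 744 / (2.65 * 1000) = 0.280755 m3
Vol gravel = 1037 / (2.70 * 1000) = 0.384074 m3
Total solid + water volume = 0.958099 m3
Air = (1 - 0.958099) * 100 = 4.19%

4.19


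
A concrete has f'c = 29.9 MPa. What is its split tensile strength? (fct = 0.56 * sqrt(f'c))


fct = 0.56 * sqrt(29.9)
= 0.56 * 5.468
= 3.062 MPa

3.062


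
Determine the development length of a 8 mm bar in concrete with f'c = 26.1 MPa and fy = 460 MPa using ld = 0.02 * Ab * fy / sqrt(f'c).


Ab = pi * 8^2 / 4 = 50.265 mm2
ld = 0.02 * 50.265 * 460 / sqrt(26.1)
= 90.5 mm

90.5


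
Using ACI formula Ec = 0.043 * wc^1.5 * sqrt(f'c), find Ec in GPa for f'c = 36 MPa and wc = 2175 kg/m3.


Ec = 0.043 * 2175^1.5 * sqrt(36) / 1000
= 26.17 GPa

26.17


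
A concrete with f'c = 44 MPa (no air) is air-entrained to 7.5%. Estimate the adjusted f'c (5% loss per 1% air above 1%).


Strength loss = (7.5 - 1) * 5 = 32.5%
f'c = 44 * (1 - 32.5/100)
= 29.7 MPa

29.7


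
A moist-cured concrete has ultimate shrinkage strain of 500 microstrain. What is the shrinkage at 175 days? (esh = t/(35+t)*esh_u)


esh(175) = 175 / (35 + 175) * 500
= 175 / 210 * 500
= 416.7 microstrain

416.7


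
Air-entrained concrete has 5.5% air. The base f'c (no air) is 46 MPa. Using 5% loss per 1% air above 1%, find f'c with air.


Strength loss = (5.5 - 1) * 5 = 22.5%
f'c = 46 * (1 - 22.5/100)
= 35.65 MPa

35.65


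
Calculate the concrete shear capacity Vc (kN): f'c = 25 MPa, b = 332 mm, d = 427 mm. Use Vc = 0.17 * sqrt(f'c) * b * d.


Vc = 0.17 * sqrt(25) * 332 * 427 / 1000
= 120.5 kN

120.5


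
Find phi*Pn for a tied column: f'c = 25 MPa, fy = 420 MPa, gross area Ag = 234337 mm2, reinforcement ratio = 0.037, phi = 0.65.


Ast = rho * Ag = 0.037 * 234337 = 8670.469 mm2
phi*Pn = 0.65 * 0.80 * (0.85 * 25 * (234337 - 8670.469) + 420 * 8670.469) / 1000
= 4387.25 kN

4387.25


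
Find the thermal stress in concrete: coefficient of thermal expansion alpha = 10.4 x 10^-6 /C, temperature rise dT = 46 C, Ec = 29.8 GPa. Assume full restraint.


sigma = alpha * dT * Ec
= 10.4e-6 * 46 * 29.8 * 1000
= 14.256 MPa

14.256


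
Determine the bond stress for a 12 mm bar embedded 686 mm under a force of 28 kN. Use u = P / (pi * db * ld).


u = P / (pi * db * ld)
= 28 * 1000 / (pi * 12 * 686)
= 1.083 MPa

1.083


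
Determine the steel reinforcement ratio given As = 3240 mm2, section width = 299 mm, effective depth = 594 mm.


rho = As / (b * d)
= 3240 / (299 * 594)
= 0.0182

0.0182


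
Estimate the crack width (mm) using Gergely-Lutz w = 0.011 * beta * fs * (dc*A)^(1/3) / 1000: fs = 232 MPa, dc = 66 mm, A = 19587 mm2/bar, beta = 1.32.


w = 0.011 * beta * fs * (dc * A)^(1/3) / 1000
= 0.011 * 1.32 * 232 * (66 * 19587)^(1/3) / 1000
= 0.367 mm

0.367


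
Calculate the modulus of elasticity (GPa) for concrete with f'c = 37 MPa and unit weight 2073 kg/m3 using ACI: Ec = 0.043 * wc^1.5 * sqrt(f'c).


Ec = 0.043 * 2073^1.5 * sqrt(37) / 1000
= 24.69 GPa

24.69


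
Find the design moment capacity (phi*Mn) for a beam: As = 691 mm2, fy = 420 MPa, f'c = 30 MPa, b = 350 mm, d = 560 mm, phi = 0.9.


a = As * fy / (0.85 * f'c * b)
= 691 * 420 / (0.85 * 30 * 350)
= 32.5176 mm
Mn = As * fy * (d - a/2) / 10^6
= 157.8046 kN-m
phi*Mn = 0.9 * 157.8046 = 142.02 kN-m

142.02


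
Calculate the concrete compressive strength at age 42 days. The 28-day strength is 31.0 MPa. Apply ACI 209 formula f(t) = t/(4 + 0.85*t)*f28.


f(42) = 42 / (4 + 0.85 * 42) * 31.0
= 42 / 39.7 * 31.0
= 32.8 MPa

32.8


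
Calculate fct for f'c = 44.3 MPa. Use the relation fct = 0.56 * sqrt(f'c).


fct = 0.56 * sqrt(44.3)
= 0.56 * 6.656
= 3.727 MPa

3.727


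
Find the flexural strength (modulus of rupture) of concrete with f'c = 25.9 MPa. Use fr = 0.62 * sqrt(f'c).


fr = 0.62 * sqrt(25.9)
= 3.155 MPa

3.155


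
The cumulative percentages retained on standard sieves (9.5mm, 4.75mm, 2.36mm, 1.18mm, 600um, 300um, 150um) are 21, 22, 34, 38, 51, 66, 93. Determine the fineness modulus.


FM = sum(cumulative % retained) / 100
= 325 / 100
= 3.25

3.25


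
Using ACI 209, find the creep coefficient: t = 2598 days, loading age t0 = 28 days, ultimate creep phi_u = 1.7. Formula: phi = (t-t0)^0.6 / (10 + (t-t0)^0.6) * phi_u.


dt = 2598 - 28 = 2570
phi = 2570^0.6 / (10 + 2570^0.6) * 1.7
= 1.56

1.56


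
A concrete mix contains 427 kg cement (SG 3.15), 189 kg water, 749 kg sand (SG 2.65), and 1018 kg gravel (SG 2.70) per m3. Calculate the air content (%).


Vol cement = 427 / (3.15 * 1000) = 0.135556 m3
Vol water = 189 / 1000 = 0.189 m3
Vol sand = 749 / (2.65 * 1000) = 0.282642 m3
Vol gravel = 1018 / (2.70 * 1000) = 0.377037 m3
Total solid + water volume = 0.984234 m3
Air = (1 - 0.984234) * 100 = 1.58%

1.58


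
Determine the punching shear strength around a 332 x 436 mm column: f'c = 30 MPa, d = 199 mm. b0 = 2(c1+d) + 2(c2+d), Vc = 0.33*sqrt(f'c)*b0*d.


b0 = 2*(332 + 199) + 2*(436 + 199) = 2332 mm
Vc = 0.33 * sqrt(30) * 2332 * 199 / 1000
= 838.8 kN

838.8


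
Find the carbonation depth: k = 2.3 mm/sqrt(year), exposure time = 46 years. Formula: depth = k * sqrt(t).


depth = k * sqrt(t)
= 2.3 * sqrt(46)
= 15.6 mm

15.6


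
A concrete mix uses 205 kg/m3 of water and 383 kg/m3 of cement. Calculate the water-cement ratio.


w/c = water / cement
w/c = 205 / 383 = 0.535

0.535


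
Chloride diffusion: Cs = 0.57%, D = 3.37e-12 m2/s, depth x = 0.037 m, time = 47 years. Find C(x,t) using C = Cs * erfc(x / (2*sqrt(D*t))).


t_seconds = 47 * 365.25 * 24 * 3600 = 1483207200.0 s
arg = 0.037 / (2 * sqrt(3.37e-12 * 1483207200.0))
= 0.2617
erfc(0.2617) = 0.7113
C = 0.57 * 0.7113 = 0.4055%

0.4055


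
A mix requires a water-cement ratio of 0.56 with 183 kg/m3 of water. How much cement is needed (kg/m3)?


Cement = water / (w/c)
= 183 / 0.56
= 326.8 kg/m3

326.8


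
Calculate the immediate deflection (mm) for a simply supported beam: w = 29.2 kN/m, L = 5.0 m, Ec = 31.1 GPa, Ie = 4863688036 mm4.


Convert: L = 5.0 m = 5000 mm, Ec = 31.1 GPa = 31100 MPa
delta = 5 * 29.2 * 5000^4 / (384 * 31100 * 4863688036)
= 1.57 mm

1.57


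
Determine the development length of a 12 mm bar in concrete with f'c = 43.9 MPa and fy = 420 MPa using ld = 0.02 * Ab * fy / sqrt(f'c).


Ab = pi * 12^2 / 4 = 113.097 mm2
ld = 0.02 * 113.097 * 420 / sqrt(43.9)
= 143.4 mm

143.4


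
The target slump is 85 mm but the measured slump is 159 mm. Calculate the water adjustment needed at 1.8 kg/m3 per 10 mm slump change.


Difference = 85 - 159 = -74 mm
Water adjustment = -74 * 1.8 / 10 = -13.3 kg/m3

-13.3


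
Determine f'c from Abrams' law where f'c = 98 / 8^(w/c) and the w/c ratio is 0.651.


f'c = 98 / 8^0.651
= 98 / 3.872
= 25.31 MPa

25.31


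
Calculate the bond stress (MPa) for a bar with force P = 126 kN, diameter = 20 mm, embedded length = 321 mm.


u = P / (pi * db * ld)
= 126 * 1000 / (pi * 20 * 321)
= 6.247 MPa

6.247


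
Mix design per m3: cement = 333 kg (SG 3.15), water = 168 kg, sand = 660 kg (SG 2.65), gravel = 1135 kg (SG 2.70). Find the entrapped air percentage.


Vol cement = 333 / (3.15 * 1000) = 0.105714 m3
Vol water = 168 / 1000 = 0.168 m3
Vol sand = 660 / (2.65 * 1000) = 0.249057 m3
Vol gravel = 1135 / (2.70 * 1000) = 0.42037 m3
Total solid + water volume = 0.943141 m3
Air = (1 - 0.943141) * 100 = 5.69%

5.69


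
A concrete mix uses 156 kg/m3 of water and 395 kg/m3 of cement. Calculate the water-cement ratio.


w/c = water / cement
w/c = 156 / 395 = 0.395

0.395


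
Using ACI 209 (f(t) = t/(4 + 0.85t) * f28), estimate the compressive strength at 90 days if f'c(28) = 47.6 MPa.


f(90) = 90 / (4 + 0.85 * 90) * 47.6
= 90 / 80.5 * 47.6
= 53.22 MPa

53.22


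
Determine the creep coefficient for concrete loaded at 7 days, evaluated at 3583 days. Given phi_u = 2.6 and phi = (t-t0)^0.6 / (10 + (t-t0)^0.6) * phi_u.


dt = 3583 - 7 = 3576
phi = 3576^0.6 / (10 + 3576^0.6) * 2.6
= 2.421

2.421


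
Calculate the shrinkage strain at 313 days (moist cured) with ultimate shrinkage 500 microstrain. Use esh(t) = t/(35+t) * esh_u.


esh(313) = 313 / (35 + 313) * 500
= 313 / 348 * 500
= 449.7 microstrain

449.7


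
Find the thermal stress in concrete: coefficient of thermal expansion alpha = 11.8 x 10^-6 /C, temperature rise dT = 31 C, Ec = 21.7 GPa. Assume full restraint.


sigma = alpha * dT * Ec
= 11.8e-6 * 31 * 21.7 * 1000
= 7.938 MPa

7.938


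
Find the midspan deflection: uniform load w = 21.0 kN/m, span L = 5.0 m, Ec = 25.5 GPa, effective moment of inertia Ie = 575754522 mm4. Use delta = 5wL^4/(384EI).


Convert: L = 5.0 m = 5000 mm, Ec = 25.5 GPa = 25500 MPa
delta = 5 * 21.0 * 5000^4 / (384 * 25500 * 575754522)
= 11.64 mm

11.64


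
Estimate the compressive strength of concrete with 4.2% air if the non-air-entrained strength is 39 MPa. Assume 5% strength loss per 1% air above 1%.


Strength loss = (4.2 - 1) * 5 = 16.0%
f'c = 39 * (1 - 16.0/100)
= 32.76 MPa

32.76


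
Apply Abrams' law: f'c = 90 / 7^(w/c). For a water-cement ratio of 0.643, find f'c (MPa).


f'c = 90 / 7^0.643
= 90 / 3.495
= 25.75 MPa

25.75


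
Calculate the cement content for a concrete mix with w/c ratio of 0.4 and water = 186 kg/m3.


Cement = water / (w/c)
= 186 / 0.4
= 465.0 kg/m3

465.0


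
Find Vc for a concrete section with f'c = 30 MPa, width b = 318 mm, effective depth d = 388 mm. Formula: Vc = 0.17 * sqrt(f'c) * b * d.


Vc = 0.17 * sqrt(30) * 318 * 388 / 1000
= 114.89 kN

114.89


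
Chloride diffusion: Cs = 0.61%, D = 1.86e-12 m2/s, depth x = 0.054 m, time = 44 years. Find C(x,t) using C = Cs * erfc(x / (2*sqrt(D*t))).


t_seconds = 44 * 365.25 * 24 * 3600 = 1388534400.0 s
arg = 0.054 / (2 * sqrt(1.86e-12 * 1388534400.0))
= 0.5313
erfc(0.5313) = 0.4524
C = 0.61 * 0.4524 = 0.276%

0.276


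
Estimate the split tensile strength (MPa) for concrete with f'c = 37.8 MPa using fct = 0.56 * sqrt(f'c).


fct = 0.56 * sqrt(37.8)
= 0.56 * 6.148
= 3.443 MPa

3.443


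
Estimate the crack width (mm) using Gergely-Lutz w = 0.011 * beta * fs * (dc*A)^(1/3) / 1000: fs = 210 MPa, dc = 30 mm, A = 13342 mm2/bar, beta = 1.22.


w = 0.011 * beta * fs * (dc * A)^(1/3) / 1000
= 0.011 * 1.22 * 210 * (30 * 13342)^(1/3) / 1000
= 0.208 mm

0.208


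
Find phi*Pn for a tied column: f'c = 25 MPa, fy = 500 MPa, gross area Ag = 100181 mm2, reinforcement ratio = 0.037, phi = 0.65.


Ast = rho * Ag = 0.037 * 100181 = 3706.697 mm2
phi*Pn = 0.65 * 0.80 * (0.85 * 25 * (100181 - 3706.697) + 500 * 3706.697) / 1000
= 2029.78 kN

2029.78


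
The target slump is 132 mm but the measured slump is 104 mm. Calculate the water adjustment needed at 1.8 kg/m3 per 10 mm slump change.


Difference = 132 - 104 = 28 mm
Water adjustment = 28 * 1.8 / 10 = 5.0 kg/m3

5.0


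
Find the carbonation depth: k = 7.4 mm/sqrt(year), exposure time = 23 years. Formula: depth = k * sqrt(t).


depth = k * sqrt(t)
= 7.4 * sqrt(23)
= 35.49 mm

35.49


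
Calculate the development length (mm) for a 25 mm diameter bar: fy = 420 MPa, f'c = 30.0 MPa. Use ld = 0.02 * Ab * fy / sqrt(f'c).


Ab = pi * 25^2 / 4 = 490.874 mm2
ld = 0.02 * 490.874 * 420 / sqrt(30.0)
= 752.8 mm

752.8


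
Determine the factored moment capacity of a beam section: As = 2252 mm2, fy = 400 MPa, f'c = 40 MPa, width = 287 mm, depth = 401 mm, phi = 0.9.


a = As * fy / (0.85 * f'c * b)
= 2252 * 400 / (0.85 * 40 * 287)
= 92.314 mm
Mn = As * fy * (d - a/2) / 10^6
= 319.6426 kN-m
phi*Mn = 0.9 * 319.6426 = 287.68 kN-m

287.68


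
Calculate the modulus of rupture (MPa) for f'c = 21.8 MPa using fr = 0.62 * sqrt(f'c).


fr = 0.62 * sqrt(21.8)
= 2.895 MPa

2.895


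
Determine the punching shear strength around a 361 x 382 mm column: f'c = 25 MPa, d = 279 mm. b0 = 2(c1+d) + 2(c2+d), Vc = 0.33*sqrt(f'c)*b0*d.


b0 = 2*(361 + 279) + 2*(382 + 279) = 2602 mm
Vc = 0.33 * sqrt(25) * 2602 * 279 / 1000
= 1197.83 kN

1197.83


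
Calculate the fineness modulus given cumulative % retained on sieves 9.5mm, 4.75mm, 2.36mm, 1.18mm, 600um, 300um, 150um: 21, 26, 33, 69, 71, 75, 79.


FM = sum(cumulative % retained) / 100
= 374 / 100
= 3.74

3.74


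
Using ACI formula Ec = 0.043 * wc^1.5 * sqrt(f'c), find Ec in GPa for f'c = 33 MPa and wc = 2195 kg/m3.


Ec = 0.043 * 2195^1.5 * sqrt(33) / 1000
= 25.4 GPa

25.4


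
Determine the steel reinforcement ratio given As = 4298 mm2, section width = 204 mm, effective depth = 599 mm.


rho = As / (b * d)
= 4298 / (204 * 599)
= 0.0352

0.0352


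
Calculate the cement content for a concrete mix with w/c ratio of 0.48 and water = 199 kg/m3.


Cement = water / (w/c)
= 199 / 0.48
= 414.6 kg/m3

414.6


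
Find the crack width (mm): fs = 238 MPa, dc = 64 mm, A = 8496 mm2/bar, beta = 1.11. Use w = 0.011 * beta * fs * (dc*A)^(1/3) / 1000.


w = 0.011 * beta * fs * (dc * A)^(1/3) / 1000
= 0.011 * 1.11 * 238 * (64 * 8496)^(1/3) / 1000
= 0.237 mm

0.237


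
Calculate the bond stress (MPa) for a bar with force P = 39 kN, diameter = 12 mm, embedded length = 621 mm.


u = P / (pi * db * ld)
= 39 * 1000 / (pi * 12 * 621)
= 1.666 MPa

1.666


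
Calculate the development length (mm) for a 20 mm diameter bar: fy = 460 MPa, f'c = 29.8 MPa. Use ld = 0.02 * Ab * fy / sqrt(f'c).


Ab = pi * 20^2 / 4 = 314.159 mm2
ld = 0.02 * 314.159 * 460 / sqrt(29.8)
= 529.5 mm

529.5


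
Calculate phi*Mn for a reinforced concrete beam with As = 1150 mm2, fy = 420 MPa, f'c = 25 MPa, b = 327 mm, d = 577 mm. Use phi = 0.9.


a = As * fy / (0.85 * f'c * b)
= 1150 * 420 / (0.85 * 25 * 327)
= 69.5089 mm
Mn = As * fy * (d - a/2) / 10^6
= 261.9046 kN-m
phi*Mn = 0.9 * 261.9046 = 235.71 kN-m

235.71


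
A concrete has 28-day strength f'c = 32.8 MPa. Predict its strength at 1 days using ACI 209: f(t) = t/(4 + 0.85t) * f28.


f(1) = 1 / (4 + 0.85 * 1) * 32.8
= 1 / 4.85 * 32.8
= 6.76 MPa

6.76


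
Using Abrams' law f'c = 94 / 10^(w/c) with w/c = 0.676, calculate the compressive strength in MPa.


f'c = 94 / 10^0.676
= 94 / 4.742
= 19.82 MPa

19.82


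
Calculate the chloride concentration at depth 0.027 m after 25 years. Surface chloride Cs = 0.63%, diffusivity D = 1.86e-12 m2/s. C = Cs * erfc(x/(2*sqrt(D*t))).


t_seconds = 25 * 365.25 * 24 * 3600 = 788940000.0 s
arg = 0.027 / (2 * sqrt(1.86e-12 * 788940000.0))
= 0.3524
erfc(0.3524) = 0.6182
C = 0.63 * 0.6182 = 0.3895%

0.3895


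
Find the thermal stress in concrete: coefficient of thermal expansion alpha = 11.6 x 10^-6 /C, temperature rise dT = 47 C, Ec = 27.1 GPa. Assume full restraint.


sigma = alpha * dT * Ec
= 11.6e-6 * 47 * 27.1 * 1000
= 14.775 MPa

14.775


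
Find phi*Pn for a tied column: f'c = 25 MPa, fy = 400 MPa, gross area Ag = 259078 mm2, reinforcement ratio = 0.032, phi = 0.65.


Ast = rho * Ag = 0.032 * 259078 = 8290.496 mm2
phi*Pn = 0.65 * 0.80 * (0.85 * 25 * (259078 - 8290.496) + 400 * 8290.496) / 1000
= 4495.63 kN

4495.63


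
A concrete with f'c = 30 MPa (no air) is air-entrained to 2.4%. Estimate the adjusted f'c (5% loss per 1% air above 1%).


Strength loss = (2.4 - 1) * 5 = 7.0%
f'c = 30 * (1 - 7.0/100)
= 27.9 MPa

27.9


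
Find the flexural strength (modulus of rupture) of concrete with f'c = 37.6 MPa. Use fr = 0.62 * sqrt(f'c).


fr = 0.62 * sqrt(37.6)
= 3.802 MPa

3.802


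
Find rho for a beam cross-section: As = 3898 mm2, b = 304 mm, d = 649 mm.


rho = As / (b * d)
= 3898 / (304 * 649)
= 0.0198

0.0198


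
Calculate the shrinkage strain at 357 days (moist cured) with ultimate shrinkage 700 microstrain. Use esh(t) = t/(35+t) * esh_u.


esh(357) = 357 / (35 + 357) * 700
= 357 / 392 * 700
= 637.5 microstrain

637.5


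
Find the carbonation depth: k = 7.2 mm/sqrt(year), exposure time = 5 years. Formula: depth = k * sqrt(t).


depth = k * sqrt(t)
= 7.2 * sqrt(5)
= 16.1 mm

16.1


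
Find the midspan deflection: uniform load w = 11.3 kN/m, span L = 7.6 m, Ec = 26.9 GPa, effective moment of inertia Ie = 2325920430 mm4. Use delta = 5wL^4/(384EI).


Convert: L = 7.6 m = 7600 mm, Ec = 26.9 GPa = 26900 MPa
delta = 5 * 11.3 * 7600^4 / (384 * 26900 * 2325920430)
= 7.85 mm

7.85


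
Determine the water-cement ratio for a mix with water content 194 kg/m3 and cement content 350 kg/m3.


w/c = water / cement
w/c = 194 / 350 = 0.554

0.554


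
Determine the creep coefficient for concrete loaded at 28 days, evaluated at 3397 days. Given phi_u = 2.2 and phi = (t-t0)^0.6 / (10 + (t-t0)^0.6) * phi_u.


dt = 3397 - 28 = 3369
phi = 3369^0.6 / (10 + 3369^0.6) * 2.2
= 2.044

2.044


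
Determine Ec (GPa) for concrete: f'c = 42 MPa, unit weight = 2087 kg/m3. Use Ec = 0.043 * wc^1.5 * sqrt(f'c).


Ec = 0.043 * 2087^1.5 * sqrt(42) / 1000
= 26.57 GPa

26.57


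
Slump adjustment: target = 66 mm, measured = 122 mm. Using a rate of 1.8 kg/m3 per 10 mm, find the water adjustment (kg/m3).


Difference = 66 - 122 = -56 mm
Water adjustment = -56 * 1.8 / 10 = -10.1 kg/m3

-10.1
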